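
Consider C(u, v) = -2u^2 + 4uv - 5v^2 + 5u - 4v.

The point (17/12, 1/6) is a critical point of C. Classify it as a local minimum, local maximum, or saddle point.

local maximum

The Hessian of C is constant: H = [[-4, 4], [4, -10]].
det(H) = (-4)·(-10) − 4² = 24.
det(H) > 0 and tr(H) = -14 < 0, so H is negative definite and the point is a local maximum.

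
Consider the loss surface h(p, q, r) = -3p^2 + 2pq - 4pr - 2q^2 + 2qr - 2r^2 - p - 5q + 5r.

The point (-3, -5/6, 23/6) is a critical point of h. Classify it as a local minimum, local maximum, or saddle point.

local maximum

The Hessian is constant: H = [[-6, 2, -4], [2, -4, 2], [-4, 2, -4]].
Leading principal minors: Δ₁ = -6, Δ₂ = 20, Δ₃ = -24.
The minors alternate sign starting negative (−, +, −), so H is negative definite: a local maximum.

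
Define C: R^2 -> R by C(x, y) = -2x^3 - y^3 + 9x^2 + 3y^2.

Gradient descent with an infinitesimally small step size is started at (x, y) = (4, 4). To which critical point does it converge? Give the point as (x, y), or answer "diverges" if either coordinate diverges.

diverges

C is separable, so gradient descent decouples: x follows -∂C/∂x, y follows -∂C/∂y.
∂C/∂x = -6x(x - 3); at x=4 this is -24, so x increases.
∂C/∂y = -3y(y - 2); at y=4 this is -24, so y increases.
The x-coordinate has no critical point in that direction and runs off to infinity.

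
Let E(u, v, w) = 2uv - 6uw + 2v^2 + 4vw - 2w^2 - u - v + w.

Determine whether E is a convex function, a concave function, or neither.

neither

E is quadratic, so its Hessian is the constant matrix H = [[0, 2, -6], [2, 4, 4], [-6, 4, -4]].
Leading principal minors: 0, -4, -224.
Neither pattern holds ⇒ H is indefinite ⇒ neither convex nor concave.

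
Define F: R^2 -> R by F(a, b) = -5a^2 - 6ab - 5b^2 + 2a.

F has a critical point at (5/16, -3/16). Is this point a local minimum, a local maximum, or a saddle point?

local maximum

The Hessian of F is constant: H = [[-10, -6], [-6, -10]].
det(H) = (-10)·(-10) − (-6)² = 64.
det(H) > 0 and tr(H) = -20 < 0, so H is negative definite and the point is a local maximum.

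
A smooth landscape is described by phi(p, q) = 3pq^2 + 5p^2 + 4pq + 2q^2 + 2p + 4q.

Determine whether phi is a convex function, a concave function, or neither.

neither

The term 3pq^2 is cubic, so the Hessian is not constant.
∂²phi/∂q² = 6p + 4, which takes both signs as p varies (negative for sufficiently negative p). A diagonal entry of the Hessian changing sign means the Hessian is neither positive- nor negative-semidefinite on all of R^2.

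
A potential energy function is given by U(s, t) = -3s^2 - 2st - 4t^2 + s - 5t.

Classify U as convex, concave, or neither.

U is quadratic, so its Hessian is the constant matrix H = [[-6, -2], [-2, -8]].
det(H) = 44, tr(H) = -14.
det(H) > 0 and tr(H) < 0, so H is negative definite everywhere: concave.

concave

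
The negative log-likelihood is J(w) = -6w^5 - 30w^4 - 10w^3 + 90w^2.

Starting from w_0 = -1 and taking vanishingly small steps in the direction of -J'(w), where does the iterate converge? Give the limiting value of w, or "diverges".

0

J'(w) = -30w(w - 1)(w + 2)(w + 3), so J'(-1) = -120.
Gradient descent moves in the -J' direction, i.e. w is increasing.
The nearest critical point in that direction is w = 0, where J'' = 180 > 0 (a local minimum). The iterate converges there.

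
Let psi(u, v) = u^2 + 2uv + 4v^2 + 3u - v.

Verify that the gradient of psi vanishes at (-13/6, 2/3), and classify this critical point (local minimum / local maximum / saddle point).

local minimum

∇psi = (2u + 2v + 3, 2u + 8v - 1); substituting (-13/6, 2/3) gives ∇psi = (0, 0), so (-13/6, 2/3) is indeed a critical point.
The Hessian of psi is constant: H = [[2, 2], [2, 8]].
det(H) = 2·8 − 2² = 12.
det(H) > 0 and tr(H) = 10 > 0, so H is positive definite and the point is a local minimum.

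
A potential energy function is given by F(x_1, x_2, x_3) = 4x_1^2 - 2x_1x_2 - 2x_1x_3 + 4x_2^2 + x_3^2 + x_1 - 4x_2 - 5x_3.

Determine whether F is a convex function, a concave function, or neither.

convex

F is quadratic, so its Hessian is the constant matrix H = [[8, -2, -2], [-2, 8, 0], [-2, 0, 2]].
Leading principal minors: 8, 60, 88.
All positive ⇒ H ≻ 0 ⇒ convex.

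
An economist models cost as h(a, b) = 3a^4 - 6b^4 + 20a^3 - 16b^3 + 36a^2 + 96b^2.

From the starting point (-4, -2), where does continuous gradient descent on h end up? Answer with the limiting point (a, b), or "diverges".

h is separable, so gradient descent decouples: a follows -∂h/∂a, b follows -∂h/∂b.
∂h/∂a = 12a(a + 2)(a + 3); at a=-4 this is -96, so a increases.
∂h/∂b = -24b(b - 2)(b + 4); at b=-2 this is -384, so b increases.
a converges to its nearest critical value -3 (a local min of the a-part); b converges to 0. The iterate converges to (-3, 0).

(-3, 0)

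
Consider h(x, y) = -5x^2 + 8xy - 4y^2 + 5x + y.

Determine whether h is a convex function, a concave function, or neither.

concave

h is quadratic, so its Hessian is the constant matrix H = [[-10, 8], [8, -8]].
det(H) = 16, tr(H) = -18.
det(H) > 0 and tr(H) < 0, so H is negative definite everywhere: concave.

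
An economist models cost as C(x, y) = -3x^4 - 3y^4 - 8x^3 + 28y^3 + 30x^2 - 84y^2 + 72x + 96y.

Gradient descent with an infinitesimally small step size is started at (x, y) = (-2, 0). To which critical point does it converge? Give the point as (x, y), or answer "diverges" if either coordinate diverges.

C is separable, so gradient descent decouples: x follows -∂C/∂x, y follows -∂C/∂y.
∂C/∂x = -12(x - 2)(x + 1)(x + 3); at x=-2 this is -48, so x increases.
∂C/∂y = -12(y - 4)(y - 2)(y - 1); at y=0 this is 96, so y decreases.
The y-coordinate has no critical point in that direction and runs off to infinity.

diverges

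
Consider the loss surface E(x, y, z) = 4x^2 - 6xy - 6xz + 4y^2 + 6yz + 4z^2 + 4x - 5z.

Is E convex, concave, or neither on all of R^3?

convex

E is quadratic, so its Hessian is the constant matrix H = [[8, -6, -6], [-6, 8, 6], [-6, 6, 8]].
Leading principal minors: 8, 28, 80.
All positive ⇒ H ≻ 0 ⇒ convex.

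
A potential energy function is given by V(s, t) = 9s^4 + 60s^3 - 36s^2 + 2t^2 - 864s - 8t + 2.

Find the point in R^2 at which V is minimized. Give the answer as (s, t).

(2, 2)

V(s,t) separates as P(s) + Q(t) + 2, so its minimum is min P + min Q + 2.
P'(s) = 36(s - 2)(s + 3)(s + 4) vanishes at s ∈ {-4, -3, 2}; Q'(t) = 4(t - 2) vanishes at t ∈ {2}.
Local minima of P (where P''>0): P(-4)=1344, P(2)=-1248. Local minima of Q: Q(2)=-8.
So the global minimum of V is P(2) + Q(2) + 2 = -1248 − 8 + 2 = -1254, attained at (2, 2).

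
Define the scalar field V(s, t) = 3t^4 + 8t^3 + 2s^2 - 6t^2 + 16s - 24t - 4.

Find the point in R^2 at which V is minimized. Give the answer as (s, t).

V(s,t) separates as P(s) + Q(t) − 4, so its minimum is min P + min Q − 4.
P'(s) = 4s + 16 vanishes at s ∈ {-4}; Q'(t) = 12(t - 1)(t + 1)(t + 2) vanishes at t ∈ {-2, -1, 1}.
Local minima of P (where P''>0): P(-4)=-32. Local minima of Q: Q(-2)=8, Q(1)=-19.
So the global minimum of V is P(-4) + Q(1) − 4 = -32 − 19 − 4 = -55, attained at (-4, 1).

(-4, 1)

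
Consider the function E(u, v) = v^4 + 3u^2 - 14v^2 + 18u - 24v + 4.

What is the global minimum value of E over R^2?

E(u,v) separates as P(u) + Q(v) + 4, so its minimum is min P + min Q + 4.
P'(u) = 6u + 18 vanishes at u ∈ {-3}; Q'(v) = 4(v - 3)(v + 1)(v + 2) vanishes at v ∈ {-2, -1, 3}.
Local minima of P (where P''>0): P(-3)=-27. Local minima of Q: Q(-2)=8, Q(3)=-117.
So the global minimum of E is P(-3) + Q(3) + 4 = -27 − 117 + 4 = -140, attained at (-3, 3).

-140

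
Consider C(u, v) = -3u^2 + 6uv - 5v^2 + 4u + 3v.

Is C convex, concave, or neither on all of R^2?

concave

C is quadratic, so its Hessian is the constant matrix H = [[-6, 6], [6, -10]].
det(H) = 24, tr(H) = -16.
det(H) > 0 and tr(H) < 0, so H is negative definite everywhere: concave.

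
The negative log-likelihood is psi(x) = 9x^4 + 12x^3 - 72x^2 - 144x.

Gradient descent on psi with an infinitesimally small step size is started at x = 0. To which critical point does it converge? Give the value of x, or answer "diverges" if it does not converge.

2

psi'(x) = 36(x - 2)(x + 1)(x + 2), so psi'(0) = -144.
Gradient descent moves in the -psi' direction, i.e. x is increasing.
The nearest critical point in that direction is x = 2, where psi'' = 432 > 0 (a local minimum). The iterate converges there.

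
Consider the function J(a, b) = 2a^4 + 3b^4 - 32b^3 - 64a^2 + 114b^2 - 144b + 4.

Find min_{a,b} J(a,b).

J(a,b) separates as P(a) + Q(b) + 4, so its minimum is min P + min Q + 4.
P'(a) = 8a(a - 4)(a + 4) vanishes at a ∈ {-4, 0, 4}; Q'(b) = 12(b - 4)(b - 3)(b - 1) vanishes at b ∈ {1, 3, 4}.
Local minima of P (where P''>0): P(-4)=-512, P(4)=-512. Local minima of Q: Q(1)=-59, Q(4)=-32.
So the global minimum of J is P(-4) + Q(1) + 4 = -512 − 59 + 4 = -567, attained at (-4, 1).

-567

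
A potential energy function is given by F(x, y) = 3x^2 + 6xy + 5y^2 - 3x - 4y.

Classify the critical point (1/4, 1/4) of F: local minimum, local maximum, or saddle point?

The Hessian of F is constant: H = [[6, 6], [6, 10]].
det(H) = 6·10 − 6² = 24.
det(H) > 0 and tr(H) = 16 > 0, so H is positive definite and the point is a local minimum.

local minimum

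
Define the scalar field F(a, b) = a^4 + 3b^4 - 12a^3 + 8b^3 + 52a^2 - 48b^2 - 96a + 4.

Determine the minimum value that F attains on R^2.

F(a,b) separates as P(a) + Q(b) + 4, so its minimum is min P + min Q + 4.
P'(a) = 4(a - 4)(a - 3)(a - 2) vanishes at a ∈ {2, 3, 4}; Q'(b) = 12b(b - 2)(b + 4) vanishes at b ∈ {-4, 0, 2}.
Local minima of P (where P''>0): P(2)=-64, P(4)=-64. Local minima of Q: Q(-4)=-512, Q(2)=-80.
So the global minimum of F is P(2) + Q(-4) + 4 = -64 − 512 + 4 = -572, attained at (2, -4).

-572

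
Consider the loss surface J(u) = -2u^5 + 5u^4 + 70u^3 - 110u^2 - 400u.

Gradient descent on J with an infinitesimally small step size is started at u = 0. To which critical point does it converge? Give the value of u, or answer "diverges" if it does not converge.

2

J'(u) = -10(u - 5)(u - 2)(u + 1)(u + 4), so J'(0) = -400.
Gradient descent moves in the -J' direction, i.e. u is increasing.
The nearest critical point in that direction is u = 2, where J'' = 540 > 0 (a local minimum). The iterate converges there.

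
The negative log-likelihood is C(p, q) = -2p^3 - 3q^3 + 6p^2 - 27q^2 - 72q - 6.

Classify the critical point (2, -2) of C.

local maximum

The mixed partial ∂²C/∂p∂q is 0, so the Hessian at any point is diag(C_pp, C_qq) = diag(12(-p + 1), -18(q + 3)).
At (2, -2): H = diag(-12, -18).
Both eigenvalues are negative, so H is negative definite: a local maximum.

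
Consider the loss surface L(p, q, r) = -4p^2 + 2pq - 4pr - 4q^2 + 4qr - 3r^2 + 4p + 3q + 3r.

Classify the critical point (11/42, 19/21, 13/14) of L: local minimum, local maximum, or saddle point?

local maximum

The Hessian is constant: H = [[-8, 2, -4], [2, -8, 4], [-4, 4, -6]].
Leading principal minors: Δ₁ = -8, Δ₂ = 60, Δ₃ = -168.
The minors alternate sign starting negative (−, +, −), so H is negative definite: a local maximum.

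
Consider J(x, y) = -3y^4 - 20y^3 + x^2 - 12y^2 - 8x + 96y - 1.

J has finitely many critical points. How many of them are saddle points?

J separates as a function of x plus a function of y, so ∇J=0 decouples.
∂J/∂x = 2(x - 4) = 0 at x ∈ {4}; ∂J/∂y = -12(y - 1)(y + 2)(y + 4) = 0 at y ∈ {-4, -2, 1}.
The Hessian is diagonal: diag(J_xx, J_yy). Second derivatives: J_xx(4)=2; J_yy(-4)=-120, J_yy(-2)=72, J_yy(1)=-180.
Saddle points occur where the two diagonal entries have opposite signs: (4, -4), (4, 1). Count: 2.

2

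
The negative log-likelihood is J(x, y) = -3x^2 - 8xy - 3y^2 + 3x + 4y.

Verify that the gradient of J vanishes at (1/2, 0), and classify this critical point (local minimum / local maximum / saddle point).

∇J = (-6x - 8y + 3, -8x - 6y + 4); substituting (1/2, 0) gives ∇J = (0, 0), so (1/2, 0) is indeed a critical point.
The Hessian of J is constant: H = [[-6, -8], [-8, -6]].
det(H) = (-6)·(-6) − (-8)² = -28.
Since det(H) < 0, H is indefinite and the critical point is a saddle point.

saddle point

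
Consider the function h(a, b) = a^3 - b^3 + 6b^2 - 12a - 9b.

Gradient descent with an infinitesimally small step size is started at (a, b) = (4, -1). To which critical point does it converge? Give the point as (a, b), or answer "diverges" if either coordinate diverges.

h is separable, so gradient descent decouples: a follows -∂h/∂a, b follows -∂h/∂b.
∂h/∂a = 3(a - 2)(a + 2); at a=4 this is 36, so a decreases.
∂h/∂b = -3(b - 3)(b - 1); at b=-1 this is -24, so b increases.
a converges to its nearest critical value 2 (a local min of the a-part); b converges to 1. The iterate converges to (2, 1).

(2, 1)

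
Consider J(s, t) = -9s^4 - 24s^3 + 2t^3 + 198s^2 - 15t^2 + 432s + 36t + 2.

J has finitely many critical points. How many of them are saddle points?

3

J separates as a function of s plus a function of t, so ∇J=0 decouples.
∂J/∂s = -36(s - 3)(s + 1)(s + 4) = 0 at s ∈ {-4, -1, 3}; ∂J/∂t = 6(t - 3)(t - 2) = 0 at t ∈ {2, 3}.
The Hessian is diagonal: diag(J_ss, J_tt). Second derivatives: J_ss(-4)=-756, J_ss(-1)=432, J_ss(3)=-1008; J_tt(2)=-6, J_tt(3)=6.
Saddle points occur where the two diagonal entries have opposite signs: (-4, 3), (-1, 2), (3, 3). Count: 3.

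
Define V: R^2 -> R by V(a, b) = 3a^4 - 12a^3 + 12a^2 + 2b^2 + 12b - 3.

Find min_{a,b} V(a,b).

V(a,b) separates as P(a) + Q(b) − 3, so its minimum is min P + min Q − 3.
P'(a) = 12a(a - 2)(a - 1) vanishes at a ∈ {0, 1, 2}; Q'(b) = 4b + 12 vanishes at b ∈ {-3}.
Local minima of P (where P''>0): P(0)=0, P(2)=0. Local minima of Q: Q(-3)=-18.
So the global minimum of V is P(0) + Q(-3) − 3 = 0 − 18 − 3 = -21, attained at (0, -3).

-21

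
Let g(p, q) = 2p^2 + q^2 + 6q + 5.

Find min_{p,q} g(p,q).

g(p,q) separates as A(p) + B(q) + 5, so its minimum is min A + min B + 5.
A'(p) = 4p vanishes at p ∈ {0}; B'(q) = 2q + 6 vanishes at q ∈ {-3}.
Local minima of A (where A''>0): A(0)=0. Local minima of B: B(-3)=-9.
So the global minimum of g is A(0) + B(-3) + 5 = 0 − 9 + 5 = -4, attained at (0, -3).

-4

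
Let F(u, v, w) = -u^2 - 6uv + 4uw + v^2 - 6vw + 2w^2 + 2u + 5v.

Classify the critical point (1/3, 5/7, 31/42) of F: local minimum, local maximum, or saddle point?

saddle point

The Hessian is constant: H = [[-2, -6, 4], [-6, 2, -6], [4, -6, 4]].
Leading principal minors: Δ₁ = -2, Δ₂ = -40, Δ₃ = 168.
The minors fit neither the all-positive nor the alternating-sign pattern, so H is indefinite: a saddle point.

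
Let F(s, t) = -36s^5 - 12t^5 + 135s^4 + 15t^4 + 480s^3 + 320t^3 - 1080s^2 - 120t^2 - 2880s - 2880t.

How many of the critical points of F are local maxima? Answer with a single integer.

F separates as a function of s plus a function of t, so ∇F=0 decouples.
∂F/∂s = -180(s - 4)(s - 2)(s + 1)(s + 2) = 0 at s ∈ {-2, -1, 2, 4}; ∂F/∂t = -60(t - 4)(t - 2)(t + 2)(t + 3) = 0 at t ∈ {-3, -2, 2, 4}.
The Hessian is diagonal: diag(F_ss, F_tt). Second derivatives: F_ss(-2)=4320, F_ss(-1)=-2700, F_ss(2)=4320, F_ss(4)=-10800; F_tt(-3)=2100, F_tt(-2)=-1440, F_tt(2)=2400, F_tt(4)=-5040.
Local maxima occur where both diagonal entries negative: (-1, -2), (-1, 4), (4, -2), (4, 4). Count: 4.

4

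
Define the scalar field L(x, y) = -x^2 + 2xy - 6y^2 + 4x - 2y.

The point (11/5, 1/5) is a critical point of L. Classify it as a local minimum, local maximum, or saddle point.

local maximum

The Hessian of L is constant: H = [[-2, 2], [2, -12]].
det(H) = (-2)·(-12) − 2² = 20.
det(H) > 0 and tr(H) = -14 < 0, so H is negative definite and the point is a local maximum.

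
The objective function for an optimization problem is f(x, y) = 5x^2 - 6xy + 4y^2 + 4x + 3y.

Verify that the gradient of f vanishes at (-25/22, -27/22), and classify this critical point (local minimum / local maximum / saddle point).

local minimum

∇f = (10x - 6y + 4, -6x + 8y + 3); substituting (-25/22, -27/22) gives ∇f = (0, 0), so (-25/22, -27/22) is indeed a critical point.
The Hessian of f is constant: H = [[10, -6], [-6, 8]].
det(H) = 10·8 − (-6)² = 44.
det(H) > 0 and tr(H) = 18 > 0, so H is positive definite and the point is a local minimum.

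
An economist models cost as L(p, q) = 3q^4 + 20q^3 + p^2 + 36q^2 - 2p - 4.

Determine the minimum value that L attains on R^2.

L(p,q) separates as A(p) + B(q) − 4, so its minimum is min A + min B − 4.
A'(p) = 2p - 2 vanishes at p ∈ {1}; B'(q) = 12q(q + 2)(q + 3) vanishes at q ∈ {-3, -2, 0}.
Local minima of A (where A''>0): A(1)=-1. Local minima of B: B(-3)=27, B(0)=0.
So the global minimum of L is A(1) + B(0) − 4 = -1 + 0 − 4 = -5, attained at (1, 0).

-5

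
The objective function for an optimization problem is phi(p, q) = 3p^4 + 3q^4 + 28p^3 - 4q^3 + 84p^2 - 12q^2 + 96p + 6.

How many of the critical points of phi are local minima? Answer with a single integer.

4

phi separates as a function of p plus a function of q, so ∇phi=0 decouples.
∂phi/∂p = 12(p + 1)(p + 2)(p + 4) = 0 at p ∈ {-4, -2, -1}; ∂phi/∂q = 12q(q - 2)(q + 1) = 0 at q ∈ {-1, 0, 2}.
The Hessian is diagonal: diag(phi_pp, phi_qq). Second derivatives: phi_pp(-4)=72, phi_pp(-2)=-24, phi_pp(-1)=36; phi_qq(-1)=36, phi_qq(0)=-24, phi_qq(2)=72.
Local minima occur where both diagonal entries positive: (-4, -1), (-4, 2), (-1, -1), (-1, 2). Count: 4.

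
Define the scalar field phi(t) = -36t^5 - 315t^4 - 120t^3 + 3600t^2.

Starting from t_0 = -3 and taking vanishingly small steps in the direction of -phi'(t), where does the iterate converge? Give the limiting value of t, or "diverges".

0

phi'(t) = -180t(t - 2)(t + 4)(t + 5), so phi'(-3) = -5400.
Gradient descent moves in the -phi' direction, i.e. t is increasing.
The nearest critical point in that direction is t = 0, where phi'' = 7200 > 0 (a local minimum). The iterate converges there.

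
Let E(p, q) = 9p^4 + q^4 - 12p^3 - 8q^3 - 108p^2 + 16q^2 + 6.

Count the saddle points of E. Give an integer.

E separates as a function of p plus a function of q, so ∇E=0 decouples.
∂E/∂p = 36p(p - 3)(p + 2) = 0 at p ∈ {-2, 0, 3}; ∂E/∂q = 4q(q - 4)(q - 2) = 0 at q ∈ {0, 2, 4}.
The Hessian is diagonal: diag(E_pp, E_qq). Second derivatives: E_pp(-2)=360, E_pp(0)=-216, E_pp(3)=540; E_qq(0)=32, E_qq(2)=-16, E_qq(4)=32.
Saddle points occur where the two diagonal entries have opposite signs: (-2, 2), (0, 0), (0, 4), (3, 2). Count: 4.

4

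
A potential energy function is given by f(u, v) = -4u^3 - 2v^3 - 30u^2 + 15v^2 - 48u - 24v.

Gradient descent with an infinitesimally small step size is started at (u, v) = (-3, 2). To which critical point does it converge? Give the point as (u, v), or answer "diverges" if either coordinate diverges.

f is separable, so gradient descent decouples: u follows -∂f/∂u, v follows -∂f/∂v.
∂f/∂u = -12(u + 1)(u + 4); at u=-3 this is 24, so u decreases.
∂f/∂v = -6(v - 4)(v - 1); at v=2 this is 12, so v decreases.
u converges to its nearest critical value -4 (a local min of the u-part); v converges to 1. The iterate converges to (-4, 1).

(-4, 1)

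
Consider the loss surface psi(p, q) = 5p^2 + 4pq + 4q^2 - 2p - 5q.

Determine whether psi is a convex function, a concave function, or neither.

psi is quadratic, so its Hessian is the constant matrix H = [[10, 4], [4, 8]].
det(H) = 64, tr(H) = 18.
det(H) > 0 and tr(H) > 0, so H is positive definite everywhere: convex.

convex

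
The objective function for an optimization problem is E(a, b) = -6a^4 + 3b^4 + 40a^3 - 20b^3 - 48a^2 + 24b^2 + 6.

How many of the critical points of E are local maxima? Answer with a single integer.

E separates as a function of a plus a function of b, so ∇E=0 decouples.
∂E/∂a = -24a(a - 4)(a - 1) = 0 at a ∈ {0, 1, 4}; ∂E/∂b = 12b(b - 4)(b - 1) = 0 at b ∈ {0, 1, 4}.
The Hessian is diagonal: diag(E_aa, E_bb). Second derivatives: E_aa(0)=-96, E_aa(1)=72, E_aa(4)=-288; E_bb(0)=48, E_bb(1)=-36, E_bb(4)=144.
Local maxima occur where both diagonal entries negative: (0, 1), (4, 1). Count: 2.

2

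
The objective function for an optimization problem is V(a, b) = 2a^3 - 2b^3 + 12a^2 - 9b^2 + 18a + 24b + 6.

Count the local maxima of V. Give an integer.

V separates as a function of a plus a function of b, so ∇V=0 decouples.
∂V/∂a = 6(a + 1)(a + 3) = 0 at a ∈ {-3, -1}; ∂V/∂b = -6(b - 1)(b + 4) = 0 at b ∈ {-4, 1}.
The Hessian is diagonal: diag(V_aa, V_bb). Second derivatives: V_aa(-3)=-12, V_aa(-1)=12; V_bb(-4)=30, V_bb(1)=-30.
Local maxima occur where both diagonal entries negative: (-3, 1). Count: 1.

1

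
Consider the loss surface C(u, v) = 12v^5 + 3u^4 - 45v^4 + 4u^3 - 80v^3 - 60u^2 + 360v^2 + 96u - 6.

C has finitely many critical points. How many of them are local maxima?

2

C separates as a function of u plus a function of v, so ∇C=0 decouples.
∂C/∂u = 12(u - 2)(u - 1)(u + 4) = 0 at u ∈ {-4, 1, 2}; ∂C/∂v = 60v(v - 3)(v - 2)(v + 2) = 0 at v ∈ {-2, 0, 2, 3}.
The Hessian is diagonal: diag(C_uu, C_vv). Second derivatives: C_uu(-4)=360, C_uu(1)=-60, C_uu(2)=72; C_vv(-2)=-2400, C_vv(0)=720, C_vv(2)=-480, C_vv(3)=900.
Local maxima occur where both diagonal entries negative: (1, -2), (1, 2). Count: 2.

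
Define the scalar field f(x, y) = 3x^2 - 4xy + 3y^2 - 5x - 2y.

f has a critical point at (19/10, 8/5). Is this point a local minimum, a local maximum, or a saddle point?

local minimum

The Hessian of f is constant: H = [[6, -4], [-4, 6]].
det(H) = 6·6 − (-4)² = 20.
det(H) > 0 and tr(H) = 12 > 0, so H is positive definite and the point is a local minimum.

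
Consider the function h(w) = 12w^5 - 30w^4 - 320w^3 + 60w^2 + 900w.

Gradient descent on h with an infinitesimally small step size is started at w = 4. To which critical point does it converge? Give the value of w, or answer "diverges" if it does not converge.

h'(w) = 60(w - 5)(w - 1)(w + 1)(w + 3), so h'(4) = -6300.
Gradient descent moves in the -h' direction, i.e. w is increasing.
The nearest critical point in that direction is w = 5, where h'' = 11520 > 0 (a local minimum). The iterate converges there.

5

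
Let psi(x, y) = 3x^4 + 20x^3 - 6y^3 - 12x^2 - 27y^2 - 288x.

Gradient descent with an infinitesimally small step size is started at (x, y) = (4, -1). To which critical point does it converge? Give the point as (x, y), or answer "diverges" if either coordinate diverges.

(2, -3)

psi is separable, so gradient descent decouples: x follows -∂psi/∂x, y follows -∂psi/∂y.
∂psi/∂x = 12(x - 2)(x + 3)(x + 4); at x=4 this is 1344, so x decreases.
∂psi/∂y = -18y(y + 3); at y=-1 this is 36, so y decreases.
x converges to its nearest critical value 2 (a local min of the x-part); y converges to -3. The iterate converges to (2, -3).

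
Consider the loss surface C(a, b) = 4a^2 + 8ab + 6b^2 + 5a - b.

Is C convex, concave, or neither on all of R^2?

C is quadratic, so its Hessian is the constant matrix H = [[8, 8], [8, 12]].
det(H) = 32, tr(H) = 20.
det(H) > 0 and tr(H) > 0, so H is positive definite everywhere: convex.

convex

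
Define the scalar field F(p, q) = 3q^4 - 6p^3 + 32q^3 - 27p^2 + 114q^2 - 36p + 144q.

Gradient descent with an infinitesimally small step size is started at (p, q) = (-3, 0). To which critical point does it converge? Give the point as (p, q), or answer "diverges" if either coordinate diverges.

F is separable, so gradient descent decouples: p follows -∂F/∂p, q follows -∂F/∂q.
∂F/∂p = -18(p + 1)(p + 2); at p=-3 this is -36, so p increases.
∂F/∂q = 12(q + 1)(q + 3)(q + 4); at q=0 this is 144, so q decreases.
p converges to its nearest critical value -2 (a local min of the p-part); q converges to -1. The iterate converges to (-2, -1).

(-2, -1)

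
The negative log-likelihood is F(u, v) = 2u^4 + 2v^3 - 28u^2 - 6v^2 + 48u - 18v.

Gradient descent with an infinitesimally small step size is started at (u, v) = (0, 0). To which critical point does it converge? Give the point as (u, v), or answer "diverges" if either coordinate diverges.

(-3, 3)

F is separable, so gradient descent decouples: u follows -∂F/∂u, v follows -∂F/∂v.
∂F/∂u = 8(u - 2)(u - 1)(u + 3); at u=0 this is 48, so u decreases.
∂F/∂v = 6(v - 3)(v + 1); at v=0 this is -18, so v increases.
u converges to its nearest critical value -3 (a local min of the u-part); v converges to 3. The iterate converges to (-3, 3).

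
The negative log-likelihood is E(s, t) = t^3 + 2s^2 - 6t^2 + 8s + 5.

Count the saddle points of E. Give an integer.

1

E separates as a function of s plus a function of t, so ∇E=0 decouples.
∂E/∂s = 4(s + 2) = 0 at s ∈ {-2}; ∂E/∂t = 3t(t - 4) = 0 at t ∈ {0, 4}.
The Hessian is diagonal: diag(E_ss, E_tt). Second derivatives: E_ss(-2)=4; E_tt(0)=-12, E_tt(4)=12.
Saddle points occur where the two diagonal entries have opposite signs: (-2, 0). Count: 1.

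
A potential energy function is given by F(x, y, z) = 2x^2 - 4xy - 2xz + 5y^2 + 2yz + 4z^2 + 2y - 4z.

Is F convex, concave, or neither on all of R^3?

F is quadratic, so its Hessian is the constant matrix H = [[4, -4, -2], [-4, 10, 2], [-2, 2, 8]].
Leading principal minors: 4, 24, 168.
All positive ⇒ H ≻ 0 ⇒ convex.

convex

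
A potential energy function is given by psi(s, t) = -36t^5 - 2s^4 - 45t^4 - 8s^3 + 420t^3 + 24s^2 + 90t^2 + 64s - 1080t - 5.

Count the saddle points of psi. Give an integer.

psi separates as a function of s plus a function of t, so ∇psi=0 decouples.
∂psi/∂s = -8(s - 2)(s + 1)(s + 4) = 0 at s ∈ {-4, -1, 2}; ∂psi/∂t = -180(t - 2)(t - 1)(t + 1)(t + 3) = 0 at t ∈ {-3, -1, 1, 2}.
The Hessian is diagonal: diag(psi_ss, psi_tt). Second derivatives: psi_ss(-4)=-144, psi_ss(-1)=72, psi_ss(2)=-144; psi_tt(-3)=7200, psi_tt(-1)=-2160, psi_tt(1)=1440, psi_tt(2)=-2700.
Saddle points occur where the two diagonal entries have opposite signs: (-4, -3), (-4, 1), (-1, -1), (-1, 2), (2, -3), (2, 1). Count: 6.

6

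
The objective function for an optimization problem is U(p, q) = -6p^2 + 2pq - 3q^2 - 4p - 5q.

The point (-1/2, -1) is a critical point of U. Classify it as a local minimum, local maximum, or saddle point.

local maximum

The Hessian of U is constant: H = [[-12, 2], [2, -6]].
det(H) = (-12)·(-6) − 2² = 68.
det(H) > 0 and tr(H) = -18 < 0, so H is negative definite and the point is a local maximum.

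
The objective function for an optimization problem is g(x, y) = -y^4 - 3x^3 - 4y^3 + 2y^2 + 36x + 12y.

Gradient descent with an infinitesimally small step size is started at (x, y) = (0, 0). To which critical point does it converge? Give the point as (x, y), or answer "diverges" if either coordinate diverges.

(-2, -1)

g is separable, so gradient descent decouples: x follows -∂g/∂x, y follows -∂g/∂y.
∂g/∂x = -9(x - 2)(x + 2); at x=0 this is 36, so x decreases.
∂g/∂y = -4(y - 1)(y + 1)(y + 3); at y=0 this is 12, so y decreases.
x converges to its nearest critical value -2 (a local min of the x-part); y converges to -1. The iterate converges to (-2, -1).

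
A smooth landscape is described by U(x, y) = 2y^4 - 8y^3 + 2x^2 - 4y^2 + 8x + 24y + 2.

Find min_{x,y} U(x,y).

U(x,y) separates as P(x) + Q(y) + 2, so its minimum is min P + min Q + 2.
P'(x) = 4x + 8 vanishes at x ∈ {-2}; Q'(y) = 8(y - 3)(y - 1)(y + 1) vanishes at y ∈ {-1, 1, 3}.
Local minima of P (where P''>0): P(-2)=-8. Local minima of Q: Q(-1)=-18, Q(3)=-18.
So the global minimum of U is P(-2) + Q(-1) + 2 = -8 − 18 + 2 = -24, attained at (-2, -1).

-24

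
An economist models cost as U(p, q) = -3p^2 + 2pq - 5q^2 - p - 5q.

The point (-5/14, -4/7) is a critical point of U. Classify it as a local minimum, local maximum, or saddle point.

local maximum

The Hessian of U is constant: H = [[-6, 2], [2, -10]].
det(H) = (-6)·(-10) − 2² = 56.
det(H) > 0 and tr(H) = -16 < 0, so H is negative definite and the point is a local maximum.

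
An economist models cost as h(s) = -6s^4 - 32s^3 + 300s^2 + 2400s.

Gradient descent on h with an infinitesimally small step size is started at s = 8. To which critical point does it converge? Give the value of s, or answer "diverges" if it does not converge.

diverges

h'(s) = -24(s - 5)(s + 4)(s + 5), so h'(8) = -11232.
Gradient descent moves in the -h' direction, i.e. s is increasing.
There is no critical point above s=8, and h' keeps the same sign, so the iterate runs off to +∞.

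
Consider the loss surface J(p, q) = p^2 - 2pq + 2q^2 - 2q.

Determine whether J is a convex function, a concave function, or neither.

J is quadratic, so its Hessian is the constant matrix H = [[2, -2], [-2, 4]].
det(H) = 4, tr(H) = 6.
det(H) > 0 and tr(H) > 0, so H is positive definite everywhere: convex.

convex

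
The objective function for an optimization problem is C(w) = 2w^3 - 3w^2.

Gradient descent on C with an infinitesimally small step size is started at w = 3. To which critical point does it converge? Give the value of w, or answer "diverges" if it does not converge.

C'(w) = 6w(w - 1), so C'(3) = 36.
Gradient descent moves in the -C' direction, i.e. w is decreasing.
The nearest critical point in that direction is w = 1, where C'' = 6 > 0 (a local minimum). The iterate converges there.

1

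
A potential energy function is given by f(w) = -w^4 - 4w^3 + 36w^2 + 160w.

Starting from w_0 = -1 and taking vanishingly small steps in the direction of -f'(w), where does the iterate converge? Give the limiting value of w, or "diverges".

-2

f'(w) = -4(w - 4)(w + 2)(w + 5), so f'(-1) = 80.
Gradient descent moves in the -f' direction, i.e. w is decreasing.
The nearest critical point in that direction is w = -2, where f'' = 72 > 0 (a local minimum). The iterate converges there.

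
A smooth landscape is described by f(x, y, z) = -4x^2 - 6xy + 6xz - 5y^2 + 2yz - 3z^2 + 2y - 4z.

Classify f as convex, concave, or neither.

concave

f is quadratic, so its Hessian is the constant matrix H = [[-8, -6, 6], [-6, -10, 2], [6, 2, -6]].
Leading principal minors: -8, 44, -16.
Signs alternate −, +, − ⇒ H ≺ 0 ⇒ concave.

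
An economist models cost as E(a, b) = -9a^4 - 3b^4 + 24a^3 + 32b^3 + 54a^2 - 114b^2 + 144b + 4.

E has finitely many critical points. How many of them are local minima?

E separates as a function of a plus a function of b, so ∇E=0 decouples.
∂E/∂a = -36a(a - 3)(a + 1) = 0 at a ∈ {-1, 0, 3}; ∂E/∂b = -12(b - 4)(b - 3)(b - 1) = 0 at b ∈ {1, 3, 4}.
The Hessian is diagonal: diag(E_aa, E_bb). Second derivatives: E_aa(-1)=-144, E_aa(0)=108, E_aa(3)=-432; E_bb(1)=-72, E_bb(3)=24, E_bb(4)=-36.
Local minima occur where both diagonal entries positive: (0, 3). Count: 1.

1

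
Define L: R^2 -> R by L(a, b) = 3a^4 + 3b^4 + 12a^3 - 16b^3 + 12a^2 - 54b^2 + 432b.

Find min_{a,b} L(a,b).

-1107

L(a,b) separates as P(a) + Q(b), so its minimum is min P + min Q.
P'(a) = 12a(a + 1)(a + 2) vanishes at a ∈ {-2, -1, 0}; Q'(b) = 12(b - 4)(b - 3)(b + 3) vanishes at b ∈ {-3, 3, 4}.
Local minima of P (where P''>0): P(-2)=0, P(0)=0. Local minima of Q: Q(-3)=-1107, Q(4)=608.
So the global minimum of L is P(-2) + Q(-3) = 0 − 1107 = -1107, attained at (-2, -3).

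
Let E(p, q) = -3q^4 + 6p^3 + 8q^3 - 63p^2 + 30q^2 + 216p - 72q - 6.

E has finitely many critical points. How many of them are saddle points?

3

E separates as a function of p plus a function of q, so ∇E=0 decouples.
∂E/∂p = 18(p - 4)(p - 3) = 0 at p ∈ {3, 4}; ∂E/∂q = -12(q - 3)(q - 1)(q + 2) = 0 at q ∈ {-2, 1, 3}.
The Hessian is diagonal: diag(E_pp, E_qq). Second derivatives: E_pp(3)=-18, E_pp(4)=18; E_qq(-2)=-180, E_qq(1)=72, E_qq(3)=-120.
Saddle points occur where the two diagonal entries have opposite signs: (3, 1), (4, -2), (4, 3). Count: 3.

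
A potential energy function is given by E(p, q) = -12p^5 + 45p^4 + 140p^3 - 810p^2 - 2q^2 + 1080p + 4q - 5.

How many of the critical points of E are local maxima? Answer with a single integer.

2

E separates as a function of p plus a function of q, so ∇E=0 decouples.
∂E/∂p = -60(p - 3)(p - 2)(p - 1)(p + 3) = 0 at p ∈ {-3, 1, 2, 3}; ∂E/∂q = -4(q - 1) = 0 at q ∈ {1}.
The Hessian is diagonal: diag(E_pp, E_qq). Second derivatives: E_pp(-3)=7200, E_pp(1)=-480, E_pp(2)=300, E_pp(3)=-720; E_qq(1)=-4.
Local maxima occur where both diagonal entries negative: (1, 1), (3, 1). Count: 2.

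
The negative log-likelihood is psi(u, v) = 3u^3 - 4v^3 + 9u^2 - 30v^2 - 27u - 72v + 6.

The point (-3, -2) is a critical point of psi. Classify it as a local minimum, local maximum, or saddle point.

local maximum

The mixed partial ∂²psi/∂u∂v is 0, so the Hessian at any point is diag(psi_uu, psi_vv) = diag(18(u + 1), -12(2v + 5)).
At (-3, -2): H = diag(-36, -12).
Both eigenvalues are negative, so H is negative definite: a local maximum.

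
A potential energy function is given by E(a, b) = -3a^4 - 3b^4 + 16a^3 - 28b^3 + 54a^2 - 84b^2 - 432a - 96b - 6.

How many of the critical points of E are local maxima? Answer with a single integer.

4

E separates as a function of a plus a function of b, so ∇E=0 decouples.
∂E/∂a = -12(a - 4)(a - 3)(a + 3) = 0 at a ∈ {-3, 3, 4}; ∂E/∂b = -12(b + 1)(b + 2)(b + 4) = 0 at b ∈ {-4, -2, -1}.
The Hessian is diagonal: diag(E_aa, E_bb). Second derivatives: E_aa(-3)=-504, E_aa(3)=72, E_aa(4)=-84; E_bb(-4)=-72, E_bb(-2)=24, E_bb(-1)=-36.
Local maxima occur where both diagonal entries negative: (-3, -4), (-3, -1), (4, -4), (4, -1). Count: 4.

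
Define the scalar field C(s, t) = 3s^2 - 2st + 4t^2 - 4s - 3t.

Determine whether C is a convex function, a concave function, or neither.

C is quadratic, so its Hessian is the constant matrix H = [[6, -2], [-2, 8]].
det(H) = 44, tr(H) = 14.
det(H) > 0 and tr(H) > 0, so H is positive definite everywhere: convex.

convex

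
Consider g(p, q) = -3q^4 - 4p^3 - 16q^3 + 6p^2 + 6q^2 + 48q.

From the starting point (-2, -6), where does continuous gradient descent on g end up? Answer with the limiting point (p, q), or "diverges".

diverges

g is separable, so gradient descent decouples: p follows -∂g/∂p, q follows -∂g/∂q.
∂g/∂p = -12p(p - 1); at p=-2 this is -72, so p increases.
∂g/∂q = -12(q - 1)(q + 1)(q + 4); at q=-6 this is 840, so q decreases.
The q-coordinate has no critical point in that direction and runs off to infinity.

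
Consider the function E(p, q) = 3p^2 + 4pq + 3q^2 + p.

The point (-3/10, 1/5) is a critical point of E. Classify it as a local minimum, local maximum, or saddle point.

The Hessian of E is constant: H = [[6, 4], [4, 6]].
det(H) = 6·6 − 4² = 20.
det(H) > 0 and tr(H) = 12 > 0, so H is positive definite and the point is a local minimum.

local minimum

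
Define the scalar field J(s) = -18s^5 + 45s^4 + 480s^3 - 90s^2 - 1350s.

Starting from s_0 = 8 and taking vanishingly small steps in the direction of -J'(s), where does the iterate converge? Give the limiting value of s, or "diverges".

J'(s) = -90(s - 5)(s - 1)(s + 1)(s + 3), so J'(8) = -187110.
Gradient descent moves in the -J' direction, i.e. s is increasing.
There is no critical point above s=8, and J' keeps the same sign, so the iterate runs off to +∞.

diverges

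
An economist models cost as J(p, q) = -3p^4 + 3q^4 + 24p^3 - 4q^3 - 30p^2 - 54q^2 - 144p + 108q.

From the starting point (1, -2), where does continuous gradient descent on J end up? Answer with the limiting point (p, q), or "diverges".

(3, -3)

J is separable, so gradient descent decouples: p follows -∂J/∂p, q follows -∂J/∂q.
∂J/∂p = -12(p - 4)(p - 3)(p + 1); at p=1 this is -144, so p increases.
∂J/∂q = 12(q - 3)(q - 1)(q + 3); at q=-2 this is 180, so q decreases.
p converges to its nearest critical value 3 (a local min of the p-part); q converges to -3. The iterate converges to (3, -3).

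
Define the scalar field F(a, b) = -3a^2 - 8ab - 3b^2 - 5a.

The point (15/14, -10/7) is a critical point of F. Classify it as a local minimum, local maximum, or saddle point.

The Hessian of F is constant: H = [[-6, -8], [-8, -6]].
det(H) = (-6)·(-6) − (-8)² = -28.
Since det(H) < 0, H is indefinite and the critical point is a saddle point.

saddle point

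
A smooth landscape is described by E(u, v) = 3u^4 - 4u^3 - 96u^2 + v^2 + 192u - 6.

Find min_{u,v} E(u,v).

-1286

E(u,v) separates as P(u) + Q(v) − 6, so its minimum is min P + min Q − 6.
P'(u) = 12(u - 4)(u - 1)(u + 4) vanishes at u ∈ {-4, 1, 4}; Q'(v) = 2v vanishes at v ∈ {0}.
Local minima of P (where P''>0): P(-4)=-1280, P(4)=-256. Local minima of Q: Q(0)=0.
So the global minimum of E is P(-4) + Q(0) − 6 = -1280 + 0 − 6 = -1286, attained at (-4, 0).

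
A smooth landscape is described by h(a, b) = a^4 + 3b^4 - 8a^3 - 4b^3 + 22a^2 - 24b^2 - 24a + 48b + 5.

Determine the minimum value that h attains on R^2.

-116

h(a,b) separates as P(a) + Q(b) + 5, so its minimum is min P + min Q + 5.
P'(a) = 4(a - 3)(a - 2)(a - 1) vanishes at a ∈ {1, 2, 3}; Q'(b) = 12(b - 2)(b - 1)(b + 2) vanishes at b ∈ {-2, 1, 2}.
Local minima of P (where P''>0): P(1)=-9, P(3)=-9. Local minima of Q: Q(-2)=-112, Q(2)=16.
So the global minimum of h is P(1) + Q(-2) + 5 = -9 − 112 + 5 = -116, attained at (1, -2).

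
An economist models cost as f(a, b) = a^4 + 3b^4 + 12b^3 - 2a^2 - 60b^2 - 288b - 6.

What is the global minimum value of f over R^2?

-844

f(a,b) separates as P(a) + Q(b) − 6, so its minimum is min P + min Q − 6.
P'(a) = 4a(a - 1)(a + 1) vanishes at a ∈ {-1, 0, 1}; Q'(b) = 12(b - 3)(b + 2)(b + 4) vanishes at b ∈ {-4, -2, 3}.
Local minima of P (where P''>0): P(-1)=-1, P(1)=-1. Local minima of Q: Q(-4)=192, Q(3)=-837.
So the global minimum of f is P(-1) + Q(3) − 6 = -1 − 837 − 6 = -844, attained at (-1, 3).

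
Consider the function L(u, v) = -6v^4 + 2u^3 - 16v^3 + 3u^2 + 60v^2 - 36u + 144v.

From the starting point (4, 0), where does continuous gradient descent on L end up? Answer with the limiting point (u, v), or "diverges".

L is separable, so gradient descent decouples: u follows -∂L/∂u, v follows -∂L/∂v.
∂L/∂u = 6(u - 2)(u + 3); at u=4 this is 84, so u decreases.
∂L/∂v = -24(v - 2)(v + 1)(v + 3); at v=0 this is 144, so v decreases.
u converges to its nearest critical value 2 (a local min of the u-part); v converges to -1. The iterate converges to (2, -1).

(2, -1)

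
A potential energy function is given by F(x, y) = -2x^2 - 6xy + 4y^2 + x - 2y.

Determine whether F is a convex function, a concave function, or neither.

neither

F is quadratic, so its Hessian is the constant matrix H = [[-4, -6], [-6, 8]].
det(H) = -68, tr(H) = 4.
det(H) < 0, so H is indefinite: neither convex nor concave.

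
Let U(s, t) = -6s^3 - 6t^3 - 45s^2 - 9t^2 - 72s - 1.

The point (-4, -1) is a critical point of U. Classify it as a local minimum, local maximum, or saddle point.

local minimum

The mixed partial ∂²U/∂s∂t is 0, so the Hessian at any point is diag(U_ss, U_tt) = diag(-18(2s + 5), -18(2t + 1)).
At (-4, -1): H = diag(54, 18).
Both eigenvalues are positive, so H is positive definite: a local minimum.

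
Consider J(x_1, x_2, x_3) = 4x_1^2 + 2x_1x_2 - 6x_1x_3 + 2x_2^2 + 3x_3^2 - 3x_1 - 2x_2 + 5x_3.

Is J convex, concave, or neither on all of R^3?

J is quadratic, so its Hessian is the constant matrix H = [[8, 2, -6], [2, 4, 0], [-6, 0, 6]].
Leading principal minors: 8, 28, 24.
All positive ⇒ H ≻ 0 ⇒ convex.

convex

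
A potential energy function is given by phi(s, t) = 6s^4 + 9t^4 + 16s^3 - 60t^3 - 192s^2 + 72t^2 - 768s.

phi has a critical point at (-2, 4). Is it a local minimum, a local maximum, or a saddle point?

saddle point

The mixed partial ∂²phi/∂s∂t is 0, so the Hessian at any point is diag(phi_ss, phi_tt) = diag(24(3s^2 + 4s - 16), 36(3t^2 - 10t + 4)).
At (-2, 4): H = diag(-288, 432).
The eigenvalues have opposite signs, so H is indefinite: a saddle point.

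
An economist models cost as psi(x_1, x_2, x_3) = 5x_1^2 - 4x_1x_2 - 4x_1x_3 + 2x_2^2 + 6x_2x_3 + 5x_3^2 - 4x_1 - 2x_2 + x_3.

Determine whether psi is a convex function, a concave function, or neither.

convex

psi is quadratic, so its Hessian is the constant matrix H = [[10, -4, -4], [-4, 4, 6], [-4, 6, 10]].
Leading principal minors: 10, 24, 8.
All positive ⇒ H ≻ 0 ⇒ convex.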